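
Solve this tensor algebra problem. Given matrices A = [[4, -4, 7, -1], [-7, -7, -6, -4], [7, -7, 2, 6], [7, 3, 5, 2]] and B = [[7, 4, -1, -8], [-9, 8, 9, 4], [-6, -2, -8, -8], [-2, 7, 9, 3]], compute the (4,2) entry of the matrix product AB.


(AB)_{ij} = sum_k A_{ik} B_{kj}.
For i=4, j=2:
A_{41} * B_{12} = 7 * 4 = 28
A_{42} * B_{22} = 3 * 8 = 24
A_{43} * B_{32} = 5 * -2 = -10
A_{44} * B_{42} = 2 * 7 = 14
Sum = 28 + 24 + -10 + 14 = 56

56


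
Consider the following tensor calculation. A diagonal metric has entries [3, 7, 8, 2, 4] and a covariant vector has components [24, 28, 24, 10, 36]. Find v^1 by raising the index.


To raise an index with a diagonal metric: v^i = v_i / g_{ii}.
For index 1: v_1 = 24, g_{11} = 3
v^1 = 24 / 3 = 8

8


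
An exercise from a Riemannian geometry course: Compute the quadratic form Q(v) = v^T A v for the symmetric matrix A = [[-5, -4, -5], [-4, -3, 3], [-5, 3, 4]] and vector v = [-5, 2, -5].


First compute Av:
(Av)_1 = -5*-5 + -4*2 + -5*-5 = 42
(Av)_2 = -4*-5 + -3*2 + 3*-5 = -1
(Av)_3 = -5*-5 + 3*2 + 4*-5 = 11
Av = [42, -1, 11]
Then v^T (Av) = -5*42 + 2*-1 + -5*11
= -210 + -2 + -55 = -267

-267


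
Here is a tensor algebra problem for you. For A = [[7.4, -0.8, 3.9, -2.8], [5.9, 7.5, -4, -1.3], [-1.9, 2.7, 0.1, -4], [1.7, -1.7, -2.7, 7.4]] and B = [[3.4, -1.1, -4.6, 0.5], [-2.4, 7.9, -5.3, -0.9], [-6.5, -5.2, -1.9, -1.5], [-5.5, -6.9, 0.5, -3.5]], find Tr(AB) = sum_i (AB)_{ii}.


Tr(AB) = sum_i (AB)_{ii} where (AB)_{ii} = sum_k A_{ik} B_{ki}.
(AB)_{11} = 7.4*3.4 + -0.8*-2.4 + 3.9*-6.5 + -2.8*-5.5 = 17.13
(AB)_{22} = 5.9*-1.1 + 7.5*7.9 + -4*-5.2 + -1.3*-6.9 = 82.53
(AB)_{33} = -1.9*-4.6 + 2.7*-5.3 + 0.1*-1.9 + -4*0.5 = -7.76
(AB)_{44} = 1.7*0.5 + -1.7*-0.9 + -2.7*-1.5 + 7.4*-3.5 = -19.47
Tr(AB) = 17.13 + 82.53 + -7.76 + -19.47 = 72.43

72.43


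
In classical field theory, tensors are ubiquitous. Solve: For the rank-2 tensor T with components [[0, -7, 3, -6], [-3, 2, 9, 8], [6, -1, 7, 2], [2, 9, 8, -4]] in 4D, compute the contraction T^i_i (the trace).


The contraction (trace) of a rank-2 tensor is the sum of its diagonal elements.
Diagonal entries: A[1,1] = 0, A[2,2] = 2, A[3,3] = 7, A[4,4] = -4
Tr(A) = 0 + 2 + 7 + -4 = 5

5


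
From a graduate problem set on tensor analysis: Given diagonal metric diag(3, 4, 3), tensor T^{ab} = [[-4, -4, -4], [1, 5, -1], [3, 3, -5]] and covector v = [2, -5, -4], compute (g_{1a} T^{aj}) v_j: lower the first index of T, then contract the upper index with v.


Step 1: lower the first index. For a diagonal metric, g_{ia} T^{aj} = g_{ii} T^{ij} (no sum on i).
g_{11} = 3
S_1{}^1 = 3 * T^{11} = 3 * -4 = -12
S_1{}^2 = 3 * T^{12} = 3 * -4 = -12
S_1{}^3 = 3 * T^{13} = 3 * -4 = -12
Step 2: contract S_1{}^j with v_j.
S_1{}^1 * v_1 = -12 * 2 = -24
S_1{}^2 * v_2 = -12 * -5 = 60
S_1{}^3 * v_3 = -12 * -4 = 48
Result = -24 + 60 + 48 = 84

84


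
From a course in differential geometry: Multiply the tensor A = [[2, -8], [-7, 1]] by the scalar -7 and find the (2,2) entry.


Scalar multiplication: (cA)_{ij} = c * A_{ij}.
c = -7
A_{22} = 1
(cA)_{22} = -7 * 1 = -7

-7


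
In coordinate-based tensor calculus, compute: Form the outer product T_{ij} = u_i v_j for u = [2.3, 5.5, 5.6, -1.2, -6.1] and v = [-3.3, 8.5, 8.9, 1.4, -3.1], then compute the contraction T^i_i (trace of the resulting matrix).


The outer product gives T_{ij} = u_i v_j.
The trace (contraction) is Tr(T) = sum_i T_{ii} = sum_i u_i v_i.
Diagonal entries:
T_{11} = u_1 * v_1 = 2.3 * -3.3 = -7.59
T_{22} = u_2 * v_2 = 5.5 * 8.5 = 46.75
T_{33} = u_3 * v_3 = 5.6 * 8.9 = 49.84
T_{44} = u_4 * v_4 = -1.2 * 1.4 = -1.68
T_{55} = u_5 * v_5 = -6.1 * -3.1 = 18.91
Tr(T) = -7.59 + 46.75 + 49.84 + -1.68 + 18.91 = 106.23

106.23


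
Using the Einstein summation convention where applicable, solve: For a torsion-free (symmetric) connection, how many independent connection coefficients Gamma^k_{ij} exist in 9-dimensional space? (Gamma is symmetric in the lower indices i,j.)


Christoffel symbols Gamma^k_{ij} are symmetric in i,j, so there are d * d(d+1)/2 independent symbols.
d = 9
d(d+1)/2 = 9 * 10 / 2 = 45
Total = 9 * 45 = 405

405


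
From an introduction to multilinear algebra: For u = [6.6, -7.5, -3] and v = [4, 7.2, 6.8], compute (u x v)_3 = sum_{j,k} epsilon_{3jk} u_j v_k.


(u x v)_3 = sum_{j,k} epsilon_{3jk} u_j v_k. Only permutations of (1,2,3) contribute; the two non-zero terms are:
eps_{312} u_1 v_2 = 1 * 6.6 * 7.2 = 47.52
eps_{321} u_2 v_1 = -1 * -7.5 * 4 = 30
(u x v)_3 = 77.52

77.52


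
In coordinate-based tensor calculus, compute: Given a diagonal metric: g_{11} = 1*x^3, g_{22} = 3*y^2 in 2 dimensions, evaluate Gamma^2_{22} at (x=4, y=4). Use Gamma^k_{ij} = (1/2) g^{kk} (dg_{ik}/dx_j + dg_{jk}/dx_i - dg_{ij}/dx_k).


For a diagonal metric, Gamma^k_{ij} = (1/2) g^{kk} (dg_{ik}/dx_j + dg_{jk}/dx_i - dg_{ij}/dx_k).
The metric is diagonal, so g_{ab} = 0 for a != b.
At the given point: g_{11} = 64, g_{22} = 48
g^{22} = 1/48
dg_{22}/dx_2 = dg_{22}/dx_2 = 24
dg_{22}/dx_2 = dg_{22}/dx_2 = 24
dg_{22}/dx_2 = dg_{22}/dx_2 = 24
Numerator = 24 + 24 - 24 = 24
Gamma^2_{22} = 24 / (2 * 48) = 1/4

1/4


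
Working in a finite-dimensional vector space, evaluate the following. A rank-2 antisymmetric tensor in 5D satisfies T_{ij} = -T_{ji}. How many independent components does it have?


An antisymmetric rank-2 tensor satisfies A_{ij} = -A_{ji}, so diagonal entries are zero.
The independent components are the upper-triangular entries: C(n, 2) = n(n-1)/2.
n = 5
C(5, 2) = 5 * 4 / 2 = 20 / 2 = 10

10


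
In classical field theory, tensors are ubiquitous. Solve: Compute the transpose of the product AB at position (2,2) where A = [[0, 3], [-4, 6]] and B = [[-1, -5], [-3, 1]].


(AB)^T_{ij} = (AB)_{ji} = sum_k A_{jk} B_{ki}.
For i=2, j=2 we need (AB)_{22}:
A_{21} * B_{12} = -4 * -5 = 20
A_{22} * B_{22} = 6 * 1 = 6
Sum = 20 + 6 = 26

26


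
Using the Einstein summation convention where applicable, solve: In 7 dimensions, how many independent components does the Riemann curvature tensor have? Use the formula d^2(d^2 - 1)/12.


The Riemann tensor in d dimensions has d^2(d^2 - 1)/12 independent components.
d = 7, so d^2 = 49
d^2 - 1 = 48
d^2(d^2 - 1) = 49 * 48 = 2352
Divide by 12: 2352 / 12 = 196

196


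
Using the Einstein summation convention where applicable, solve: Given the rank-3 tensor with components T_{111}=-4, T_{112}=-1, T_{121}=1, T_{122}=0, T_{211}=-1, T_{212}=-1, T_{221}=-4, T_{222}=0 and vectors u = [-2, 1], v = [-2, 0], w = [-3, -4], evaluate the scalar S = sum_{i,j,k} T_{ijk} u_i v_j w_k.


S = sum over i,j,k of T_{ijk} u_i v_j w_k. Expanding all 8 terms:
T_{111}*u_1*v_1*w_1 = -4*-2*-2*-3 = 48  (running total: 48)
T_{112}*u_1*v_1*w_2 = -1*-2*-2*-4 = 16  (running total: 64)
T_{121}*u_1*v_2*w_1 = 1*-2*0*-3 = 0  (running total: 64)
T_{122}*u_1*v_2*w_2 = 0*-2*0*-4 = 0  (running total: 64)
T_{211}*u_2*v_1*w_1 = -1*1*-2*-3 = -6  (running total: 58)
T_{212}*u_2*v_1*w_2 = -1*1*-2*-4 = -8  (running total: 50)
T_{221}*u_2*v_2*w_1 = -4*1*0*-3 = 0  (running total: 50)
T_{222}*u_2*v_2*w_2 = 0*1*0*-4 = 0  (running total: 50)
S = 50

50


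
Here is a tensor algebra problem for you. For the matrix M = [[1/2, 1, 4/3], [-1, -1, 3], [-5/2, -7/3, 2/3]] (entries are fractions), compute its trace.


The trace is the sum of diagonal entries.
Diagonal: M[1,1] = 1/2, M[2,2] = -1, M[3,3] = 2/3
Tr(M) = 1/2 + -1 + 2/3
Computing step by step:
After adding M[1,1]: 1/2
After adding M[2,2]: -1/2
After adding M[3,3]: 1/6
Tr(M) = 1/6

1/6


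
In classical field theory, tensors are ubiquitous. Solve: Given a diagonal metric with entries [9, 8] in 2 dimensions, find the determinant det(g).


For a diagonal metric, the determinant is the product of diagonal entries.
Diagonal entries: 9, 8
det(g) = 9 * 8 = 72

72


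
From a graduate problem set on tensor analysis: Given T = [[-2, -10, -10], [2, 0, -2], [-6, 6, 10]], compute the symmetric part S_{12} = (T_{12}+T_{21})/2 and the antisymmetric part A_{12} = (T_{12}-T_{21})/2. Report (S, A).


T_{12} = -10
T_{21} = 2
S_{12} = (-10 + 2)/2 = -8/2 = -4
A_{12} = (-10 - 2)/2 = -12/2 = -6
Check: S + A = -4 + -6 = -10 = T_{12}.

(-4, -6)


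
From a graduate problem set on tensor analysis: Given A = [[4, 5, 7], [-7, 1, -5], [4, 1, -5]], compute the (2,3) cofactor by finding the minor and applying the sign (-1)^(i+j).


To find cofactor C_{23}, delete row 2 and column 3.
The resulting 2x2 submatrix is: [[4, 5], [4, 1]]
Minor M_{23} = 4*1 - 5*4
  = 4 - 20 = -16
Sign = (-1)^(2+3) = (-1)^5 = -1
Cofactor C_{23} = -1 * -16 = 16

16


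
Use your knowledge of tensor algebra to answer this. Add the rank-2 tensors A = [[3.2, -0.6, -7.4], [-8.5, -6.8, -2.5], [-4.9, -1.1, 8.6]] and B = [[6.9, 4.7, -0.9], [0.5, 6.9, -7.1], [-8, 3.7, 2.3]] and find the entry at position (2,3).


Tensor addition is component-wise: (A + B)_{ij} = A_{ij} + B_{ij}.
A_{23} = -2.5
B_{23} = -7.1
(A + B)_{23} = -2.5 + -7.1 = -9.6

-9.6


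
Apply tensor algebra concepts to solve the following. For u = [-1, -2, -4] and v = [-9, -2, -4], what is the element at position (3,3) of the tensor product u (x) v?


The outer product entry T_{ij} = u_i * v_j.
We need i=3, j=3.
u_3 = -4, v_3 = -4
T_{3,3} = -4 * -4 = 16

16


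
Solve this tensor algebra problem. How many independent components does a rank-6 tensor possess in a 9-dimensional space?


The number of components of a rank-r tensor in d dimensions is d^r.
Here d = 9 and r = 6.
9^6 = 531441

531441


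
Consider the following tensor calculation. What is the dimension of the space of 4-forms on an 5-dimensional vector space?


The dimension of the space of p-forms on an n-dimensional space is C(n, p).
n = 5, p = 4
C(5, 4) = 5! / (4! * 1!) = 5

5


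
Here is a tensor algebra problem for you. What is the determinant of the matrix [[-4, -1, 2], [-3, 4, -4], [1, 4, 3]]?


Expanding along the first row, det(A) = a11*M_11 - a12*M_12 + a13*M_13, where M_1j is the (1,j) minor.
Minor M_11 = 4*3 - -4*4 = 28
Minor M_12 = -3*3 - -4*1 = -5
Minor M_13 = -3*4 - 4*1 = -16
det = -4*(28) - -1*(-5) + 2*(-16)
    = -112 - 5 + -32
    = -149

-149


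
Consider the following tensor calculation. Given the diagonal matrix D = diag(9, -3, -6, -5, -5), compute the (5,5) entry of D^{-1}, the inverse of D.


For a diagonal matrix, the inverse has entries (D^{-1})_{ii} = 1/d_{ii}.
The diagonal entries are: d_{11} = 9, d_{22} = -3, d_{33} = -6, d_{44} = -5, d_{55} = -5
We need (D^{-1})_{55} = 1/d_{55} = 1/-5 = -1/5

-1/5


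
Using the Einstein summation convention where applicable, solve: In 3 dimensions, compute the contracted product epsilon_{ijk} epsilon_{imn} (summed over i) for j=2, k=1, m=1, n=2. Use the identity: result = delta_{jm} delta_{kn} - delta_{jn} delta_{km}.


Using the identity: epsilon_{ijk} epsilon_{imn} = delta_{jm} delta_{kn} - delta_{jn} delta_{km}.
delta_{21} = 0
delta_{12} = 0
delta_{22} = 1
delta_{11} = 1
Result = 0 * 0 - 1 * 1 = 0 - 1 = -1

-1


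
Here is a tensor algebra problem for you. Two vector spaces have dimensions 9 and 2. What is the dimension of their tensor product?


The dimension of a tensor product is the product of dimensions.
dim(V) = 9, dim(W) = 2
dim(V (x) W) = 9 * 2 = 18

18


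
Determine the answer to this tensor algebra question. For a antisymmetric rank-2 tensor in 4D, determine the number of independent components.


A antisymmetric rank-2 tensor in d dimensions has d(d-1)/2 independent components.
d = 4
d(d-1)/2 = 4 * 3 / 2 = 12 / 2 = 6

6


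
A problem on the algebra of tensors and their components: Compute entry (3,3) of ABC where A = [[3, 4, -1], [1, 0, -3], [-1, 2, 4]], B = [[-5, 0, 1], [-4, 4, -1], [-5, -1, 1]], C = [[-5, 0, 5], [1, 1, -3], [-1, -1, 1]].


(ABC)_{33} = sum_m (AB)_{3m} C_{m3}. First compute row 3 of AB.
(AB)_{31} = -1*-5 + 2*-4 + 4*-5 = -23
(AB)_{32} = -1*0 + 2*4 + 4*-1 = 4
(AB)_{33} = -1*1 + 2*-1 + 4*1 = 1
Now contract with column 3 of C:
(AB)_{31} * C_{13} = -23 * 5 = -115
(AB)_{32} * C_{23} = 4 * -3 = -12
(AB)_{33} * C_{33} = 1 * 1 = 1
(ABC)_{33} = -115 + -12 + 1 = -126

-126


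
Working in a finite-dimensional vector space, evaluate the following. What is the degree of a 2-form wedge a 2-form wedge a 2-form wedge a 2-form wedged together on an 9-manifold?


The degree of a wedge product is the sum of the degrees of the individual forms.
Degrees: 2, 2, 2, 2
Total degree = 2 + 2 + 2 + 2 = 8

8


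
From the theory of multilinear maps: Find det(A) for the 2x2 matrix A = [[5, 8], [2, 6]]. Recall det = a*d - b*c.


For a 2x2 matrix [[a, b], [c, d]], det = a*d - b*c.
a = 5, b = 8, c = 2, d = 6
a*d = 5 * 6 = 30
b*c = 8 * 2 = 16
det = 30 - 16 = 14

14


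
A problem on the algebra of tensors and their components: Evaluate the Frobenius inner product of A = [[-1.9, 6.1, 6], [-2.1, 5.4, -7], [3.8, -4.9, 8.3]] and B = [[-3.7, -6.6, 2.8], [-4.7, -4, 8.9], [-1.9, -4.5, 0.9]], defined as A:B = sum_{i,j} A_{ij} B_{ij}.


A:B = sum over all i,j of A_{ij} * B_{ij}.
Row 1: -1.9*-3.7=7.03, 6.1*-6.6=-40.26, 6*2.8=16.8 => row sum = -16.43
Row 2: -2.1*-4.7=9.87, 5.4*-4=-21.6, -7*8.9=-62.3 => row sum = -74.03
Row 3: 3.8*-1.9=-7.22, -4.9*-4.5=22.05, 8.3*0.9=7.47 => row sum = 22.3
Total = -16.43 + -74.03 + 22.3 = -68.16

-68.16


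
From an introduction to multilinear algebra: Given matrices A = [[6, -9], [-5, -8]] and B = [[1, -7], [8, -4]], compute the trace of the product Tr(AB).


Tr(AB) = sum_i (AB)_{ii} where (AB)_{ii} = sum_k A_{ik} B_{ki}.
(AB)_{11} = 6*1 + -9*8 = -66
(AB)_{22} = -5*-7 + -8*-4 = 67
Tr(AB) = -66 + 67 = 1

1


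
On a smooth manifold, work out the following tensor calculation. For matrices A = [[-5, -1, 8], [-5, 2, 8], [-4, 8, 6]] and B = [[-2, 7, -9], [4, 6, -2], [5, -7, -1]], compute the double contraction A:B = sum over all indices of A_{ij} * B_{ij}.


A:B = sum over all i,j of A_{ij} * B_{ij}.
Row 1: -5*-2=10, -1*7=-7, 8*-9=-72 => row sum = -69
Row 2: -5*4=-20, 2*6=12, 8*-2=-16 => row sum = -24
Row 3: -4*5=-20, 8*-7=-56, 6*-1=-6 => row sum = -82
Total = -69 + -24 + -82 = -175

-175


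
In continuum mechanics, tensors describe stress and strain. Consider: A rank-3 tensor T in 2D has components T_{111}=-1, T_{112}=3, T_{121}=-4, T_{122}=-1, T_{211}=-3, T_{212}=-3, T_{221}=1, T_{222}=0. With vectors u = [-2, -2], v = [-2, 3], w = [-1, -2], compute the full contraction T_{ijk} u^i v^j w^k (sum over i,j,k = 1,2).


S = sum over i,j,k of T_{ijk} u_i v_j w_k. Expanding all 8 terms:
T_{111}*u_1*v_1*w_1 = -1*-2*-2*-1 = 4  (running total: 4)
T_{112}*u_1*v_1*w_2 = 3*-2*-2*-2 = -24  (running total: -20)
T_{121}*u_1*v_2*w_1 = -4*-2*3*-1 = -24  (running total: -44)
T_{122}*u_1*v_2*w_2 = -1*-2*3*-2 = -12  (running total: -56)
T_{211}*u_2*v_1*w_1 = -3*-2*-2*-1 = 12  (running total: -44)
T_{212}*u_2*v_1*w_2 = -3*-2*-2*-2 = 24  (running total: -20)
T_{221}*u_2*v_2*w_1 = 1*-2*3*-1 = 6  (running total: -14)
T_{222}*u_2*v_2*w_2 = 0*-2*3*-2 = 0  (running total: -14)
S = -14

-14


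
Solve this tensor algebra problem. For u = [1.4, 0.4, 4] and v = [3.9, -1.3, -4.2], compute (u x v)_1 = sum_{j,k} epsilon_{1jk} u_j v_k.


(u x v)_1 = sum_{j,k} epsilon_{1jk} u_j v_k. Only permutations of (1,2,3) contribute; the two non-zero terms are:
eps_{123} u_2 v_3 = 1 * 0.4 * -4.2 = -1.68
eps_{132} u_3 v_2 = -1 * 4 * -1.3 = 5.2
(u x v)_1 = 3.52

3.52


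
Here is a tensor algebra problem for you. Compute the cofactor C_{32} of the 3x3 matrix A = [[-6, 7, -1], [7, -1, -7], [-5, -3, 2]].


To find cofactor C_{32}, delete row 3 and column 2.
The resulting 2x2 submatrix is: [[-6, -1], [7, -7]]
Minor M_{32} = -6*-7 - -1*7
  = 42 - -7 = 49
Sign = (-1)^(3+2) = (-1)^5 = -1
Cofactor C_{32} = -1 * 49 = -49

-49


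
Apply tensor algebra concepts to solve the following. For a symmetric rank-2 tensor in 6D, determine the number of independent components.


A symmetric rank-2 tensor in d dimensions has d(d+1)/2 independent components.
d = 6
d(d+1)/2 = 6 * 7 / 2 = 42 / 2 = 21

21


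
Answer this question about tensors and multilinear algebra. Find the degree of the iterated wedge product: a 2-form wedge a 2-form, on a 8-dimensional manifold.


The degree of a wedge product is the sum of the degrees of the individual forms.
Degrees: 2, 2
Total degree = 2 + 2 = 4

4


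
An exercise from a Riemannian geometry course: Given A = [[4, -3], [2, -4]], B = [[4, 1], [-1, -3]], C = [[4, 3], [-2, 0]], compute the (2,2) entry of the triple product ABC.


(ABC)_{22} = sum_m (AB)_{2m} C_{m2}. First compute row 2 of AB.
(AB)_{21} = 2*4 + -4*-1 = 12
(AB)_{22} = 2*1 + -4*-3 = 14
Now contract with column 2 of C:
(AB)_{21} * C_{12} = 12 * 3 = 36
(AB)_{22} * C_{22} = 14 * 0 = 0
(ABC)_{22} = 36 + 0 = 36

36


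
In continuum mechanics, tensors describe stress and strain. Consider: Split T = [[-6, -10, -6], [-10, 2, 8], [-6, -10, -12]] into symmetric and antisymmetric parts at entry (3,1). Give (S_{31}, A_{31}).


T_{31} = -6
T_{13} = -6
S_{31} = (-6 + -6)/2 = -12/2 = -6
A_{31} = (-6 - -6)/2 = 0/2 = 0
Check: S + A = -6 + 0 = -6 = T_{31}.

(-6, 0)


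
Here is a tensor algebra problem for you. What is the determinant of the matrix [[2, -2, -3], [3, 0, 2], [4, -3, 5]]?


Expanding along the first row, det(A) = a11*M_11 - a12*M_12 + a13*M_13, where M_1j is the (1,j) minor.
Minor M_11 = 0*5 - 2*-3 = 6
Minor M_12 = 3*5 - 2*4 = 7
Minor M_13 = 3*-3 - 0*4 = -9
det = 2*(6) - -2*(7) + -3*(-9)
    = 12 - -14 + 27
    = 53

53


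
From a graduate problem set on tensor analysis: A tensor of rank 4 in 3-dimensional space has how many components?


The number of components of a rank-r tensor in d dimensions is d^r.
Here d = 3 and r = 4.
3^4 = 81

81


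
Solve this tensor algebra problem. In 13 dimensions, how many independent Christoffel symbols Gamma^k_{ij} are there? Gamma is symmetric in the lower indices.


Christoffel symbols Gamma^k_{ij} are symmetric in i,j, so there are d * d(d+1)/2 independent symbols.
d = 13
d(d+1)/2 = 13 * 14 / 2 = 91
Total = 13 * 91 = 1183

1183


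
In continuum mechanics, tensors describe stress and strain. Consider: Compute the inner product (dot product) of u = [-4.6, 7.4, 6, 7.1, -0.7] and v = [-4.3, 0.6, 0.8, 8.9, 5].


The inner product u . v = sum of u_i * v_i.
Term-by-term: -4.6 * -4.3, 7.4 * 0.6, 6 * 0.8, 7.1 * 8.9, -0.7 * 5
Products: 19.78, 4.44, 4.8, 63.19, -3.5
Sum = 19.78 + 4.44 + 4.8 + 63.19 + -3.5 = 88.71

88.71


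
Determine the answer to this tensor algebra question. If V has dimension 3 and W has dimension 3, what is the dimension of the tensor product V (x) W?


The dimension of a tensor product is the product of dimensions.
dim(V) = 3, dim(W) = 3
dim(V (x) W) = 3 * 3 = 9

9


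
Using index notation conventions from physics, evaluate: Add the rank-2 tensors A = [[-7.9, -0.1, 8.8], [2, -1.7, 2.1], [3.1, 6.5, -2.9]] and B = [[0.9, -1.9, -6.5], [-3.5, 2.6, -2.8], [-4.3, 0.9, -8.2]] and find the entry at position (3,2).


Tensor addition is component-wise: (A + B)_{ij} = A_{ij} + B_{ij}.
A_{32} = 6.5
B_{32} = 0.9
(A + B)_{32} = 6.5 + 0.9 = 7.4

7.4


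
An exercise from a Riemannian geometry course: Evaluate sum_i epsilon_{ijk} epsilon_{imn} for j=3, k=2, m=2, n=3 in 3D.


Using the identity: epsilon_{ijk} epsilon_{imn} = delta_{jm} delta_{kn} - delta_{jn} delta_{km}.
delta_{32} = 0
delta_{23} = 0
delta_{33} = 1
delta_{22} = 1
Result = 0 * 0 - 1 * 1 = 0 - 1 = -1

-1


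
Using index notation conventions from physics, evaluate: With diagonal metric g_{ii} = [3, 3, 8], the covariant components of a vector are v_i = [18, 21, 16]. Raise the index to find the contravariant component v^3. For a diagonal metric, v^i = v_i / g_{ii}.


To raise an index with a diagonal metric: v^i = v_i / g_{ii}.
For index 3: v_3 = 16, g_{33} = 8
v^3 = 16 / 8 = 2

2


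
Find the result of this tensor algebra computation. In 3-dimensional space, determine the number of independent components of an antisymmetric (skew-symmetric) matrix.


An antisymmetric rank-2 tensor satisfies A_{ij} = -A_{ji}, so diagonal entries are zero.
The independent components are the upper-triangular entries: C(n, 2) = n(n-1)/2.
n = 3
C(3, 2) = 3 * 2 / 2 = 6 / 2 = 3

3


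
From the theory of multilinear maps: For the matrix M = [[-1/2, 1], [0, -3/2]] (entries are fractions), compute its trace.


The trace is the sum of diagonal entries.
Diagonal: M[1,1] = -1/2, M[2,2] = -3/2
Tr(M) = -1/2 + -3/2
Computing step by step:
After adding M[1,1]: -1/2
After adding M[2,2]: -2
Tr(M) = -2

-2


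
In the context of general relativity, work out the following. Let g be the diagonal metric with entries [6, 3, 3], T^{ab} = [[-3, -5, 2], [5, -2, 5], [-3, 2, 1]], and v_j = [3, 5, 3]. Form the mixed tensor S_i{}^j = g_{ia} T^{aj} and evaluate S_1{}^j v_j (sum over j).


Step 1: lower the first index. For a diagonal metric, g_{ia} T^{aj} = g_{ii} T^{ij} (no sum on i).
g_{11} = 6
S_1{}^1 = 6 * T^{11} = 6 * -3 = -18
S_1{}^2 = 6 * T^{12} = 6 * -5 = -30
S_1{}^3 = 6 * T^{13} = 6 * 2 = 12
Step 2: contract S_1{}^j with v_j.
S_1{}^1 * v_1 = -18 * 3 = -54
S_1{}^2 * v_2 = -30 * 5 = -150
S_1{}^3 * v_3 = 12 * 3 = 36
Result = -54 + -150 + 36 = -168

-168


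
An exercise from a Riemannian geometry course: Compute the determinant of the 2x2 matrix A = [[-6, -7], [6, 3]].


For a 2x2 matrix [[a, b], [c, d]], det = a*d - b*c.
a = -6, b = -7, c = 6, d = 3
a*d = -6 * 3 = -18
b*c = -7 * 6 = -42
det = -18 - -42 = 24

24


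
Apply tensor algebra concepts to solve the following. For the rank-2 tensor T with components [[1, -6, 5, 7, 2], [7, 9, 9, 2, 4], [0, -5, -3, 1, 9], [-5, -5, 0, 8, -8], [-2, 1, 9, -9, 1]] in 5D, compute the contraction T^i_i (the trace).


The contraction (trace) of a rank-2 tensor is the sum of its diagonal elements.
Diagonal entries: A[1,1] = 1, A[2,2] = 9, A[3,3] = -3, A[4,4] = 8, A[5,5] = 1
Tr(A) = 1 + 9 + -3 + 8 + 1 = 16

16


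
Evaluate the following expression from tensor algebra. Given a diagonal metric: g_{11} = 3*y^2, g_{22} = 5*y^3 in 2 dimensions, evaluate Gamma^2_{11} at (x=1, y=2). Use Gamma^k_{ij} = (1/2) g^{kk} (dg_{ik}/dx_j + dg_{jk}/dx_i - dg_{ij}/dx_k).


For a diagonal metric, Gamma^k_{ij} = (1/2) g^{kk} (dg_{ik}/dx_j + dg_{jk}/dx_i - dg_{ij}/dx_k).
The metric is diagonal, so g_{ab} = 0 for a != b.
At the given point: g_{11} = 12, g_{22} = 40
g^{22} = 1/40
dg_{12}/dx_1 = 0 (off-diagonal)
dg_{12}/dx_1 = 0 (off-diagonal)
dg_{11}/dx_2 = dg_{11}/dx_2 = 12
Numerator = 0 + 0 - 12 = -12
Gamma^2_{11} = -12 / (2 * 40) = -3/20

-3/20


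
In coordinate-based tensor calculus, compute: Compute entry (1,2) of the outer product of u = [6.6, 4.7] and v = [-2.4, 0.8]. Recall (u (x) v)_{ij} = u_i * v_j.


The outer product entry T_{ij} = u_i * v_j.
We need i=1, j=2.
u_1 = 6.6, v_2 = 0.8
T_{1,2} = 6.6 * 0.8 = 5.28

5.28


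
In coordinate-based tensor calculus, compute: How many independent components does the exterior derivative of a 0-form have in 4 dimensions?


The exterior derivative of a p-form is a (p+1)-form.
Its number of independent components is C(n, p+1).
n = 4, p+1 = 1
C(4, 1) = 4

4


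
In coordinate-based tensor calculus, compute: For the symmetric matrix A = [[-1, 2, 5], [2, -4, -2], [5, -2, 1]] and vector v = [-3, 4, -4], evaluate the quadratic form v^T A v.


First compute Av:
(Av)_1 = -1*-3 + 2*4 + 5*-4 = -9
(Av)_2 = 2*-3 + -4*4 + -2*-4 = -14
(Av)_3 = 5*-3 + -2*4 + 1*-4 = -27
Av = [-9, -14, -27]
Then v^T (Av) = -3*-9 + 4*-14 + -4*-27
= 27 + -56 + 108 = 79

79


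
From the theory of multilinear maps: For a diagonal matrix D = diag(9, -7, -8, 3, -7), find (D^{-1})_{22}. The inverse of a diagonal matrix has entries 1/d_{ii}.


For a diagonal matrix, the inverse has entries (D^{-1})_{ii} = 1/d_{ii}.
The diagonal entries are: d_{11} = 9, d_{22} = -7, d_{33} = -8, d_{44} = 3, d_{55} = -7
We need (D^{-1})_{22} = 1/d_{22} = 1/-7 = -1/7

-1/7


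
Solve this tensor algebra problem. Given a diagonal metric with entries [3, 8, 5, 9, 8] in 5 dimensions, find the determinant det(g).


For a diagonal metric, the determinant is the product of diagonal entries.
Diagonal entries: 3, 8, 5, 9, 8
det(g) = 3 * 8 * 5 * 9 * 8 = 8640

8640


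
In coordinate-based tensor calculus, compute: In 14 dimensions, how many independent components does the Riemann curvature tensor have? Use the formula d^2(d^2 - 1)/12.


The Riemann tensor in d dimensions has d^2(d^2 - 1)/12 independent components.
d = 14, so d^2 = 196
d^2 - 1 = 195
d^2(d^2 - 1) = 196 * 195 = 38220
Divide by 12: 38220 / 12 = 3185

3185


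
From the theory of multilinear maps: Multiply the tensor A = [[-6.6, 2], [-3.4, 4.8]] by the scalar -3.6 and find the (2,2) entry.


Scalar multiplication: (cA)_{ij} = c * A_{ij}.
c = -3.6
A_{22} = 4.8
(cA)_{22} = -3.6 * 4.8 = -17.28

-17.28


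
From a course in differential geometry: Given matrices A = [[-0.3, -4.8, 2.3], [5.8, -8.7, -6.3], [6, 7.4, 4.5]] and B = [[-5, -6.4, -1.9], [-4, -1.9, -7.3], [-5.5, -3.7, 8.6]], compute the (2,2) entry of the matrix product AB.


(AB)_{ij} = sum_k A_{ik} B_{kj}.
For i=2, j=2:
A_{21} * B_{12} = 5.8 * -6.4 = -37.12
A_{22} * B_{22} = -8.7 * -1.9 = 16.53
A_{23} * B_{32} = -6.3 * -3.7 = 23.31
Sum = -37.12 + 16.53 + 23.31 = 2.72

2.72


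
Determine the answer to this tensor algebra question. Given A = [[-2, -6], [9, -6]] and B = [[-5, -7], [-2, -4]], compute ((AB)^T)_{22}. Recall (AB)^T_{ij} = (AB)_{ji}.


(AB)^T_{ij} = (AB)_{ji} = sum_k A_{jk} B_{ki}.
For i=2, j=2 we need (AB)_{22}:
A_{21} * B_{12} = 9 * -7 = -63
A_{22} * B_{22} = -6 * -4 = 24
Sum = -63 + 24 = -39

-39


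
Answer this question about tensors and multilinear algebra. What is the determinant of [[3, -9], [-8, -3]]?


For a 2x2 matrix [[a, b], [c, d]], det = a*d - b*c.
a = 3, b = -9, c = -8, d = -3
a*d = 3 * -3 = -9
b*c = -9 * -8 = 72
det = -9 - 72 = -81

-81


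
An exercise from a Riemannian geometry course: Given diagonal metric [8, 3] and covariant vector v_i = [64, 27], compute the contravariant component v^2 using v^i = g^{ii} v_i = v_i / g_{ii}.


To raise an index with a diagonal metric: v^i = v_i / g_{ii}.
For index 2: v_2 = 27, g_{22} = 3
v^2 = 27 / 3 = 9

9


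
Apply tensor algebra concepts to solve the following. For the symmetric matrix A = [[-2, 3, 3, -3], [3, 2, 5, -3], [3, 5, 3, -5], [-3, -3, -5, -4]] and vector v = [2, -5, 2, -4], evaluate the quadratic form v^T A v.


First compute Av:
(Av)_1 = -2*2 + 3*-5 + 3*2 + -3*-4 = -1
(Av)_2 = 3*2 + 2*-5 + 5*2 + -3*-4 = 18
(Av)_3 = 3*2 + 5*-5 + 3*2 + -5*-4 = 7
(Av)_4 = -3*2 + -3*-5 + -5*2 + -4*-4 = 15
Av = [-1, 18, 7, 15]
Then v^T (Av) = 2*-1 + -5*18 + 2*7 + -4*15
= -2 + -90 + 14 + -60 = -138

-138


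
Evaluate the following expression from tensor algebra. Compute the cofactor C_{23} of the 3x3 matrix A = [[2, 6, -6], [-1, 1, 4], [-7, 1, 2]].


To find cofactor C_{23}, delete row 2 and column 3.
The resulting 2x2 submatrix is: [[2, 6], [-7, 1]]
Minor M_{23} = 2*1 - 6*-7
  = 2 - -42 = 44
Sign = (-1)^(2+3) = (-1)^5 = -1
Cofactor C_{23} = -1 * 44 = -44

-44


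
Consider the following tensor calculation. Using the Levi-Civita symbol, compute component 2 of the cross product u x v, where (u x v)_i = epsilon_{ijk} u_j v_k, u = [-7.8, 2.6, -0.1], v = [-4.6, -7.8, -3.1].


(u x v)_2 = sum_{j,k} epsilon_{2jk} u_j v_k. Only permutations of (1,2,3) contribute; the two non-zero terms are:
eps_{213} u_1 v_3 = -1 * -7.8 * -3.1 = -24.18
eps_{231} u_3 v_1 = 1 * -0.1 * -4.6 = 0.46
(u x v)_2 = -23.72

-23.72


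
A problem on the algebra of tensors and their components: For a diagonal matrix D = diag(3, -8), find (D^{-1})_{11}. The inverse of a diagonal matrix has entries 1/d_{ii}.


For a diagonal matrix, the inverse has entries (D^{-1})_{ii} = 1/d_{ii}.
The diagonal entries are: d_{11} = 3, d_{22} = -8
We need (D^{-1})_{11} = 1/d_{11} = 1/3 = 1/3

1/3


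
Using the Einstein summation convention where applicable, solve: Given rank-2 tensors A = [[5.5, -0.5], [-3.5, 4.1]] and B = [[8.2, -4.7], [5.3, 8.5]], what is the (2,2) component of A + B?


Tensor addition is component-wise: (A + B)_{ij} = A_{ij} + B_{ij}.
A_{22} = 4.1
B_{22} = 8.5
(A + B)_{22} = 4.1 + 8.5 = 12.6

12.6


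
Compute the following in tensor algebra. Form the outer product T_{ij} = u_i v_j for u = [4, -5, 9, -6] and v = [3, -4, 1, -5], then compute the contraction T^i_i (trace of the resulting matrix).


The outer product gives T_{ij} = u_i v_j.
The trace (contraction) is Tr(T) = sum_i T_{ii} = sum_i u_i v_i.
Diagonal entries:
T_{11} = u_1 * v_1 = 4 * 3 = 12
T_{22} = u_2 * v_2 = -5 * -4 = 20
T_{33} = u_3 * v_3 = 9 * 1 = 9
T_{44} = u_4 * v_4 = -6 * -5 = 30
Tr(T) = 12 + 20 + 9 + 30 = 71

71


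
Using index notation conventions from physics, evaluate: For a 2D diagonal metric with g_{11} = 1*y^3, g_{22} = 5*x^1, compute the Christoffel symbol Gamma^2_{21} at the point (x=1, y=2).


For a diagonal metric, Gamma^k_{ij} = (1/2) g^{kk} (dg_{ik}/dx_j + dg_{jk}/dx_i - dg_{ij}/dx_k).
The metric is diagonal, so g_{ab} = 0 for a != b.
At the given point: g_{11} = 8, g_{22} = 5
g^{22} = 1/5
dg_{22}/dx_1 = dg_{22}/dx_1 = 5
dg_{12}/dx_2 = 0 (off-diagonal)
dg_{21}/dx_2 = 0 (off-diagonal)
Numerator = 5 + 0 - 0 = 5
Gamma^2_{21} = 5 / (2 * 5) = 1/2

1/2


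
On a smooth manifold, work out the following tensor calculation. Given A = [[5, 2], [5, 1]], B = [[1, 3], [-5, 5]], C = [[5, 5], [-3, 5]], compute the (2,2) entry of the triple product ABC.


(ABC)_{22} = sum_m (AB)_{2m} C_{m2}. First compute row 2 of AB.
(AB)_{21} = 5*1 + 1*-5 = 0
(AB)_{22} = 5*3 + 1*5 = 20
Now contract with column 2 of C:
(AB)_{21} * C_{12} = 0 * 5 = 0
(AB)_{22} * C_{22} = 20 * 5 = 100
(ABC)_{22} = 0 + 100 = 100

100


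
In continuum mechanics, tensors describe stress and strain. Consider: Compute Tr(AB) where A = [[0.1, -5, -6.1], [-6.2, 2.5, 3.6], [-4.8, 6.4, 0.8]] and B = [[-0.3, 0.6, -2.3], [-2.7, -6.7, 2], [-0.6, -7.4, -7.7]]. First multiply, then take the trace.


Tr(AB) = sum_i (AB)_{ii} where (AB)_{ii} = sum_k A_{ik} B_{ki}.
(AB)_{11} = 0.1*-0.3 + -5*-2.7 + -6.1*-0.6 = 17.13
(AB)_{22} = -6.2*0.6 + 2.5*-6.7 + 3.6*-7.4 = -47.11
(AB)_{33} = -4.8*-2.3 + 6.4*2 + 0.8*-7.7 = 17.68
Tr(AB) = 17.13 + -47.11 + 17.68 = -12.3

-12.3


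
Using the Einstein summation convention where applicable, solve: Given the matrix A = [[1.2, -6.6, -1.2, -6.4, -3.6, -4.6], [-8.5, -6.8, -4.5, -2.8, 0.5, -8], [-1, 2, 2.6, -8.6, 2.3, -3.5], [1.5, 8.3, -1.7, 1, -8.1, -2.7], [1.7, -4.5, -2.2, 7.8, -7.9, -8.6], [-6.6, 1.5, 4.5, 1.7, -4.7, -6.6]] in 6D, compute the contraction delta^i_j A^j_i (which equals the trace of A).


The contraction (trace) of a rank-2 tensor is the sum of its diagonal elements.
Diagonal entries: A[1,1] = 1.2, A[2,2] = -6.8, A[3,3] = 2.6, A[4,4] = 1, A[5,5] = -7.9, A[6,6] = -6.6
Tr(A) = 1.2 + -6.8 + 2.6 + 1 + -7.9 + -6.6 = -16.5

-16.5


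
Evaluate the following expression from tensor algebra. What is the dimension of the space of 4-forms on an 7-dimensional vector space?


The dimension of the space of p-forms on an n-dimensional space is C(n, p).
n = 7, p = 4
C(7, 4) = 7! / (4! * 3!) = 35

35


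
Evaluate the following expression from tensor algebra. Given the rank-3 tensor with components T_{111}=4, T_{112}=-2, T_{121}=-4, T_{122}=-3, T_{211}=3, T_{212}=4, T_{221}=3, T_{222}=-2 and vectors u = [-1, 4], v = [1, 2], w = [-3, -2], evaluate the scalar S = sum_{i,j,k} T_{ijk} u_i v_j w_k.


S = sum over i,j,k of T_{ijk} u_i v_j w_k. Expanding all 8 terms:
T_{111}*u_1*v_1*w_1 = 4*-1*1*-3 = 12  (running total: 12)
T_{112}*u_1*v_1*w_2 = -2*-1*1*-2 = -4  (running total: 8)
T_{121}*u_1*v_2*w_1 = -4*-1*2*-3 = -24  (running total: -16)
T_{122}*u_1*v_2*w_2 = -3*-1*2*-2 = -12  (running total: -28)
T_{211}*u_2*v_1*w_1 = 3*4*1*-3 = -36  (running total: -64)
T_{212}*u_2*v_1*w_2 = 4*4*1*-2 = -32  (running total: -96)
T_{221}*u_2*v_2*w_1 = 3*4*2*-3 = -72  (running total: -168)
T_{222}*u_2*v_2*w_2 = -2*4*2*-2 = 32  (running total: -136)
S = -136

-136


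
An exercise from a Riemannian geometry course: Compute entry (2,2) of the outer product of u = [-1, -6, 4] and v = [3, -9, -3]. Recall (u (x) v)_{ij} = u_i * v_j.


The outer product entry T_{ij} = u_i * v_j.
We need i=2, j=2.
u_2 = -6, v_2 = -9
T_{2,2} = -6 * -9 = 54

54


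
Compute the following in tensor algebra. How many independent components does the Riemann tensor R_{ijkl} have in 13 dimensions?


The Riemann tensor in d dimensions has d^2(d^2 - 1)/12 independent components.
d = 13, so d^2 = 169
d^2 - 1 = 168
d^2(d^2 - 1) = 169 * 168 = 28392
Divide by 12: 28392 / 12 = 2366

2366


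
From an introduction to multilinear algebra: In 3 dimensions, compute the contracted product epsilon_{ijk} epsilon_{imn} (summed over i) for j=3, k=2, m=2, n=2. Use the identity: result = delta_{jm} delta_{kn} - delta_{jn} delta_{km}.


Using the identity: epsilon_{ijk} epsilon_{imn} = delta_{jm} delta_{kn} - delta_{jn} delta_{km}.
delta_{32} = 0
delta_{22} = 1
delta_{32} = 0
delta_{22} = 1
Result = 0 * 1 - 0 * 1 = 0 - 0 = 0

0


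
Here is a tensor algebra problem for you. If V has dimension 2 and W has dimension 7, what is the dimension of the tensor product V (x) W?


The dimension of a tensor product is the product of dimensions.
dim(V) = 2, dim(W) = 7
dim(V (x) W) = 2 * 7 = 14

14


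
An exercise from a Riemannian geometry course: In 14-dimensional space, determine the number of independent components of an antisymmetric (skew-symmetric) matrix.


An antisymmetric rank-2 tensor satisfies A_{ij} = -A_{ji}, so diagonal entries are zero.
The independent components are the upper-triangular entries: C(n, 2) = n(n-1)/2.
n = 14
C(14, 2) = 14 * 13 / 2 = 182 / 2 = 91

91


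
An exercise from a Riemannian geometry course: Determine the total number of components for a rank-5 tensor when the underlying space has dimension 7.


The number of components of a rank-r tensor in d dimensions is d^r.
Here d = 7 and r = 5.
7^5 = 16807

16807


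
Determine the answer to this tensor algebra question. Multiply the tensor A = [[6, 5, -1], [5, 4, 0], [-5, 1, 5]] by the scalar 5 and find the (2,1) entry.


Scalar multiplication: (cA)_{ij} = c * A_{ij}.
c = 5
A_{21} = 5
(cA)_{21} = 5 * 5 = 25

25


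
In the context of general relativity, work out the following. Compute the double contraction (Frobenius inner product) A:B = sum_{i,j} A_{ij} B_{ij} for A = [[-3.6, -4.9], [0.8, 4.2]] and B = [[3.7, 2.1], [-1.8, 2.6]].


A:B = sum over all i,j of A_{ij} * B_{ij}.
Row 1: -3.6*3.7=-13.32, -4.9*2.1=-10.29 => row sum = -23.61
Row 2: 0.8*-1.8=-1.44, 4.2*2.6=10.92 => row sum = 9.48
Total = -23.61 + 9.48 = -14.13

-14.13


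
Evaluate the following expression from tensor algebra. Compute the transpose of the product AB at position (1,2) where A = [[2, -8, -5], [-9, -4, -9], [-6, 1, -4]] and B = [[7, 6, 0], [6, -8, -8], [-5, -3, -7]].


(AB)^T_{ij} = (AB)_{ji} = sum_k A_{jk} B_{ki}.
For i=1, j=2 we need (AB)_{21}:
A_{21} * B_{11} = -9 * 7 = -63
A_{22} * B_{21} = -4 * 6 = -24
A_{23} * B_{31} = -9 * -5 = 45
Sum = -63 + -24 + 45 = -42

-42


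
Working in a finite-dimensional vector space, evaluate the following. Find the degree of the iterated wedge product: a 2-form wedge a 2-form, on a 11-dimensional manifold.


The degree of a wedge product is the sum of the degrees of the individual forms.
Degrees: 2, 2
Total degree = 2 + 2 = 4

4


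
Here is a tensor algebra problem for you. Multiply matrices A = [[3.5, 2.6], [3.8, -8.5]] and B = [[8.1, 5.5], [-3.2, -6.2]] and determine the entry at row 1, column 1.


(AB)_{ij} = sum_k A_{ik} B_{kj}.
For i=1, j=1:
A_{11} * B_{11} = 3.5 * 8.1 = 28.35
A_{12} * B_{21} = 2.6 * -3.2 = -8.32
Sum = 28.35 + -8.32 = 20.03

20.03


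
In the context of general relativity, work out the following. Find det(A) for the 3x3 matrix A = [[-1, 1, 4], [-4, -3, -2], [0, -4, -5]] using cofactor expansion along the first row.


Expanding along the first row, det(A) = a11*M_11 - a12*M_12 + a13*M_13, where M_1j is the (1,j) minor.
Minor M_11 = -3*-5 - -2*-4 = 7
Minor M_12 = -4*-5 - -2*0 = 20
Minor M_13 = -4*-4 - -3*0 = 16
det = -1*(7) - 1*(20) + 4*(16)
    = -7 - 20 + 64
    = 37

37


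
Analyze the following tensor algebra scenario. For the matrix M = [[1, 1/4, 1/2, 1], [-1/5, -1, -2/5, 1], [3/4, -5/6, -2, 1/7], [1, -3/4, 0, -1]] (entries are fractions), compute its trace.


The trace is the sum of diagonal entries.
Diagonal: M[1,1] = 1, M[2,2] = -1, M[3,3] = -2, M[4,4] = -1
Tr(M) = 1 + -1 + -2 + -1
Computing step by step:
After adding M[1,1]: 1
After adding M[2,2]: 0
After adding M[3,3]: -2
After adding M[4,4]: -3
Tr(M) = -3

-3


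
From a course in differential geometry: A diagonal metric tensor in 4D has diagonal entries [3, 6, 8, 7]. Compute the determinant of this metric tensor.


For a diagonal metric, the determinant is the product of diagonal entries.
Diagonal entries: 3, 6, 8, 7
det(g) = 3 * 6 * 8 * 7 = 1008

1008


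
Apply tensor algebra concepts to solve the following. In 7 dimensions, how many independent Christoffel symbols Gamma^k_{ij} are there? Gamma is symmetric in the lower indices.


Christoffel symbols Gamma^k_{ij} are symmetric in i,j, so there are d * d(d+1)/2 independent symbols.
d = 7
d(d+1)/2 = 7 * 8 / 2 = 28
Total = 7 * 28 = 196

196


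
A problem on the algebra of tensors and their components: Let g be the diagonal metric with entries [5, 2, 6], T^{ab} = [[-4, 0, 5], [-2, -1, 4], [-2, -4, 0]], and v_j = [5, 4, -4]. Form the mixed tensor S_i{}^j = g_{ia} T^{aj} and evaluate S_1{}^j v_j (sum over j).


Step 1: lower the first index. For a diagonal metric, g_{ia} T^{aj} = g_{ii} T^{ij} (no sum on i).
g_{11} = 5
S_1{}^1 = 5 * T^{11} = 5 * -4 = -20
S_1{}^2 = 5 * T^{12} = 5 * 0 = 0
S_1{}^3 = 5 * T^{13} = 5 * 5 = 25
Step 2: contract S_1{}^j with v_j.
S_1{}^1 * v_1 = -20 * 5 = -100
S_1{}^2 * v_2 = 0 * 4 = 0
S_1{}^3 * v_3 = 25 * -4 = -100
Result = -100 + 0 + -100 = -200

-200


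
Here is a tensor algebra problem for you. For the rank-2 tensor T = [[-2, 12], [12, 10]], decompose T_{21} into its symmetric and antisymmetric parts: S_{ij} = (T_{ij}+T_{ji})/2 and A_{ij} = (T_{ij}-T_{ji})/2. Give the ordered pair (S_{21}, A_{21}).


T_{21} = 12
T_{12} = 12
S_{21} = (12 + 12)/2 = 24/2 = 12
A_{21} = (12 - 12)/2 = 0/2 = 0
Check: S + A = 12 + 0 = 12 = T_{21}.

(12, 0)


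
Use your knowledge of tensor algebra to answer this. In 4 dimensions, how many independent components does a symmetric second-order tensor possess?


A symmetric rank-2 tensor in d dimensions has d(d+1)/2 independent components.
d = 4
d(d+1)/2 = 4 * 5 / 2 = 20 / 2 = 10

10


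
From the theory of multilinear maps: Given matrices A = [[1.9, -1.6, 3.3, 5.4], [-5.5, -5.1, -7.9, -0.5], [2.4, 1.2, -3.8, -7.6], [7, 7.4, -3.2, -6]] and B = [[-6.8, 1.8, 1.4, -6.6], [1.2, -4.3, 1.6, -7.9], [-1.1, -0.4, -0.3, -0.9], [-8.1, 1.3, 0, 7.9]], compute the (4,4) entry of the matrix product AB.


(AB)_{ij} = sum_k A_{ik} B_{kj}.
For i=4, j=4:
A_{41} * B_{14} = 7 * -6.6 = -46.2
A_{42} * B_{24} = 7.4 * -7.9 = -58.46
A_{43} * B_{34} = -3.2 * -0.9 = 2.88
A_{44} * B_{44} = -6 * 7.9 = -47.4
Sum = -46.2 + -58.46 + 2.88 + -47.4 = -149.18

-149.18


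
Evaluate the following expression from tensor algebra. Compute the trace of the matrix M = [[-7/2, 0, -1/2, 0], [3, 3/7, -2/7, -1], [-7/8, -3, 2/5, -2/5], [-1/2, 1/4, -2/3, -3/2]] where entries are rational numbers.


The trace is the sum of diagonal entries.
Diagonal: M[1,1] = -7/2, M[2,2] = 3/7, M[3,3] = 2/5, M[4,4] = -3/2
Tr(M) = -7/2 + 3/7 + 2/5 + -3/2
Computing step by step:
After adding M[1,1]: -7/2
After adding M[2,2]: -43/14
After adding M[3,3]: -187/70
After adding M[4,4]: -146/35
Tr(M) = -146/35

-146/35


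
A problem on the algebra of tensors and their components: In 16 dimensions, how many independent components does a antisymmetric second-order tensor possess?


A antisymmetric rank-2 tensor in d dimensions has d(d-1)/2 independent components.
d = 16
d(d-1)/2 = 16 * 15 / 2 = 240 / 2 = 120

120


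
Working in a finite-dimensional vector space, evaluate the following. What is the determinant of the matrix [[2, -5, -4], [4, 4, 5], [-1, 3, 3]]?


Expanding along the first row, det(A) = a11*M_11 - a12*M_12 + a13*M_13, where M_1j is the (1,j) minor.
Minor M_11 = 4*3 - 5*3 = -3
Minor M_12 = 4*3 - 5*-1 = 17
Minor M_13 = 4*3 - 4*-1 = 16
det = 2*(-3) - -5*(17) + -4*(16)
    = -6 - -85 + -64
    = 15

15
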